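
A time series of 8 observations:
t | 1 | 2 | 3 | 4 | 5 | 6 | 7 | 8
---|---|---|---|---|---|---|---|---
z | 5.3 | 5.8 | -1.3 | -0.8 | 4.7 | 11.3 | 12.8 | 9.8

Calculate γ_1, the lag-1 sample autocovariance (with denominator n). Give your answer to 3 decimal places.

14.362

Mean z̄ = (5.3 + 5.8 − 1.3 − 0.8 + 4.7 + 11.3 + 12.8 + 9.8)/8 = 5.9500
Deviations: -0.6500, -0.1500, -7.2500, -6.7500, -1.2500, 5.3500, 6.8500, 3.8500
Σ_{t=1}^{7}(z_t−z̄)(z_{t+1}−z̄) = 114.8925
γ_1 = 114.8925 / 8 = 14.362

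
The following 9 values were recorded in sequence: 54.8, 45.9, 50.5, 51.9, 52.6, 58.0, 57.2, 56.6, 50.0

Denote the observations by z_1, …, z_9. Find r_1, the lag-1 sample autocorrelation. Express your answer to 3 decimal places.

0.249

Mean z̄ = (54.8 + 45.9 + 50.5 + 51.9 + 52.6 + 58.0 + 57.2 + 56.6 + 50.0)/9 = 53.0556
Numerator Σ_{t=1}^{8}(z_t−z̄)(z_{t+1}−z̄) = 31.3825
Denominator Σ(z_t−z̄)² = 125.8422
r_1 = 31.3825 / 125.8422 = 0.249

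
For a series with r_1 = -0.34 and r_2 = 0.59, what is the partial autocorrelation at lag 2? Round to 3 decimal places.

0.536

φ_{22} = (r_2 − r_1²) / (1 − r_1²)
r_1² = (-0.34)² = 0.1156
Numerator = 0.59 − 0.1156 = 0.4744; denominator = 1 − 0.1156 = 0.8844
φ_{22} = 0.4744 / 0.8844 = 0.536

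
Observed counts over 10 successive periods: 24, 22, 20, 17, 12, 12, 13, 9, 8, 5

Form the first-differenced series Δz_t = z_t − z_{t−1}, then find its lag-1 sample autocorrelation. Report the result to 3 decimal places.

First differences Δz: -2, -2, -3, -5, 0, 1, -4, -1, -3
Mean of differences = -2.1111
Numerator Σ(Δz_t−Δz̄)(Δz_{t+1}−Δz̄) = -6.0123
Denominator Σ(Δz_t−Δz̄)² = 28.8889
r_1(Δz) = -6.0123 / 28.8889 = -0.208

-0.208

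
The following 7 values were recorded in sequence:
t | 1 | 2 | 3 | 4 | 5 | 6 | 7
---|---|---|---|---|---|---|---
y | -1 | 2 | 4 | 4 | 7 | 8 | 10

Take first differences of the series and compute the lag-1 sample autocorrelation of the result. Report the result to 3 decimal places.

-0.492

First differences Δy: 3, 2, 0, 3, 1, 2
Mean of differences = 1.8333
Numerator Σ(Δy_t−Δȳ)(Δy_{t+1}−Δȳ) = -3.3611
Denominator Σ(Δy_t−Δȳ)² = 6.8333
r_1(Δy) = -3.3611 / 6.8333 = -0.492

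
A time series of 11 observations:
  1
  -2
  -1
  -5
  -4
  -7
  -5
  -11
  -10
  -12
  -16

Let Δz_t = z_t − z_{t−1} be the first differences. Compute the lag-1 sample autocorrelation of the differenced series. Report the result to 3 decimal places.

First differences Δz: -3, 1, -4, 1, -3, 2, -6, 1, -2, -4
Mean of differences = -1.7000
Numerator Σ(Δz_t−Δz̄)(Δz_{t+1}−Δz̄) = -51.8900
Denominator Σ(Δz_t−Δz̄)² = 68.1000
r_1(Δz) = -51.8900 / 68.1000 = -0.762

-0.762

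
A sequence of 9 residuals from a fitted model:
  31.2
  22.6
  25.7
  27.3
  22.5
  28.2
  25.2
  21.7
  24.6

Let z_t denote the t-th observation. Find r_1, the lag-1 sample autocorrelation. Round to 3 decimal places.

Mean z̄ = (31.2 + 22.6 + 25.7 + 27.3 + 22.5 + 28.2 + 25.2 + 21.7 + 24.6)/9 = 25.4444
Numerator Σ_{t=1}^{8}(z_t−z̄)(z_{t+1}−z̄) = -26.7975
Denominator Σ(z_t−z̄)² = 75.7822
r_1 = -26.7975 / 75.7822 = -0.354

-0.354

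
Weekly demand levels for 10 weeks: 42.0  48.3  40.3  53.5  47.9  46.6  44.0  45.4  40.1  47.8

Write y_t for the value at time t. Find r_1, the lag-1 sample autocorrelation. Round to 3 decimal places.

-0.373

Mean ȳ = (42.0 + 48.3 + 40.3 + 53.5 + 47.9 + 46.6 + 44.0 + 45.4 + 40.1 + 47.8)/10 = 45.5900
Numerator Σ_{t=1}^{9}(y_t−ȳ)(y_{t+1}−ȳ) = -57.6971
Denominator Σ(y_t−ȳ)² = 154.7290
r_1 = -57.6971 / 154.7290 = -0.373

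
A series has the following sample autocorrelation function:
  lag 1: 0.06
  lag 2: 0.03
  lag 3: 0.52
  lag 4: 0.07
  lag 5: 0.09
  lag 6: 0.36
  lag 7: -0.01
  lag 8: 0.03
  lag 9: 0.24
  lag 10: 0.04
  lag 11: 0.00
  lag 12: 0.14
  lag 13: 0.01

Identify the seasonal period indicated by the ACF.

3

The largest autocorrelation is r_3 = 0.52, with weaker echoes at lags 6 (0.36) and 9 (0.24); the remaining lags stay at or below 0.14.
The dominant spike at lag 3 indicates a seasonal period of 3.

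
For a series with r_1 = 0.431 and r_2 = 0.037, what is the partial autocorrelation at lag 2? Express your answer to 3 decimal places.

-0.183

φ_{22} = (r_2 − r_1²) / (1 − r_1²)
r_1² = (0.431)² = 0.185761
Numerator = 0.037 − 0.1858 = -0.1488; denominator = 1 − 0.1858 = 0.8142
φ_{22} = -0.1488 / 0.8142 = -0.183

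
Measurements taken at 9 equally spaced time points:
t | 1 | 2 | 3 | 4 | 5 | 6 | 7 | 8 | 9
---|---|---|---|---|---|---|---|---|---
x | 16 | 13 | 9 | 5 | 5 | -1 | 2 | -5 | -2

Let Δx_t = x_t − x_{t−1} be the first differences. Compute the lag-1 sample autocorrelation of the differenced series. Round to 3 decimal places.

First differences Δx: -3, -4, -4, 0, -6, 3, -7, 3
Mean of differences = -2.2500
Numerator Σ(Δx_t−Δx̄)(Δx_{t+1}−Δx̄) = -77.5625
Denominator Σ(Δx_t−Δx̄)² = 103.5000
r_1(Δx) = -77.5625 / 103.5000 = -0.749

-0.749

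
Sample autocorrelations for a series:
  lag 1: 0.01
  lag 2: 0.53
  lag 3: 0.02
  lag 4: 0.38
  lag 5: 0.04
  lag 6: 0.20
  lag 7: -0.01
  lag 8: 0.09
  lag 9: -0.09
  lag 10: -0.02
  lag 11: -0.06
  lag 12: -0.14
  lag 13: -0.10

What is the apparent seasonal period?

2

The largest autocorrelation is r_2 = 0.53, with weaker echoes at lags 4 (0.38) and 6 (0.20); the remaining lags stay at or below 0.09.
The dominant spike at lag 2 indicates a seasonal period of 2.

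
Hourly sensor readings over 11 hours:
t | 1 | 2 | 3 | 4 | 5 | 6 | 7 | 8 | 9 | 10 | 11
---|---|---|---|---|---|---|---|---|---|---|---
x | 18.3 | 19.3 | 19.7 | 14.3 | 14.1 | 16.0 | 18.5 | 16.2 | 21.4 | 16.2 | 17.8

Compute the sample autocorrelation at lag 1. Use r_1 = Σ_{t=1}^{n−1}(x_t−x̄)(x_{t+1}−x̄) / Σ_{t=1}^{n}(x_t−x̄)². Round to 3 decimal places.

Mean x̄ = (18.3 + 19.3 + 19.7 + 14.3 + 14.1 + 16.0 + 18.5 + 16.2 + 21.4 + 16.2 + 17.8)/11 = 17.4364
Numerator Σ_{t=1}^{10}(x_t−x̄)(x_{t+1}−x̄) = 0.8914
Denominator Σ(x_t−x̄)² = 52.4055
r_1 = 0.8914 / 52.4055 = 0.017

0.017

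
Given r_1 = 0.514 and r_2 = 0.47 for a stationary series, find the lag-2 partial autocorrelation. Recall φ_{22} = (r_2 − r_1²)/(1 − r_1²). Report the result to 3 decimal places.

φ_{22} = (r_2 − r_1²) / (1 − r_1²)
r_1² = (0.514)² = 0.264196
Numerator = 0.47 − 0.2642 = 0.2058; denominator = 1 − 0.2642 = 0.7358
φ_{22} = 0.2058 / 0.7358 = 0.280

0.280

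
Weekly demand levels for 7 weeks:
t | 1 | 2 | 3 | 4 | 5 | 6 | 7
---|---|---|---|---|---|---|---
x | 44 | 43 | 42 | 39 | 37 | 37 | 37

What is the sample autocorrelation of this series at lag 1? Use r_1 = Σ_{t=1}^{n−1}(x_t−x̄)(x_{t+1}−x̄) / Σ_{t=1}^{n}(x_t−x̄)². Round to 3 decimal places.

0.645

Mean x̄ = (44 + 43 + 42 + 39 + 37 + 37 + 37)/7 = 39.8571
Deviations from mean: 4.1429, 3.1429, 2.1429, -0.8571, -2.8571, -2.8571, -2.8571
Numerator Σ_{t=1}^{6}(x_t−x̄)(x_{t+1}−x̄) = 36.6939
Denominator Σ(x_t−x̄)² = 56.8571
r_1 = 36.6939 / 56.8571 = 0.645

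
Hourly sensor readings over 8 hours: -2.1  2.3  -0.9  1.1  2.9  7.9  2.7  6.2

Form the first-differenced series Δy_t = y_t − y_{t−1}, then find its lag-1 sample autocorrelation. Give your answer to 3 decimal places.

First differences Δy: 4.4, -3.2, 2.0, 1.8, 5.0, -5.2, 3.5
Mean of differences = 1.1857
Numerator Σ(Δy_t−Δȳ)(Δy_{t+1}−Δȳ) = -53.9602
Denominator Σ(Δy_t−Δȳ)² = 91.2886
r_1(Δy) = -53.9602 / 91.2886 = -0.591

-0.591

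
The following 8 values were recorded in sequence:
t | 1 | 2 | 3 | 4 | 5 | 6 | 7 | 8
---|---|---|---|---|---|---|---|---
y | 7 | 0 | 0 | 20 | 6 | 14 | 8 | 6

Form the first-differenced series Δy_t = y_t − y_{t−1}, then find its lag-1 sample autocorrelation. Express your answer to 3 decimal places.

-0.570

First differences Δy: -7, 0, 20, -14, 8, -6, -2
Mean of differences = -0.1429
Numerator Σ(Δy_t−Δȳ)(Δy_{t+1}−Δȳ) = -426.8776
Denominator Σ(Δy_t−Δȳ)² = 748.8571
r_1(Δy) = -426.8776 / 748.8571 = -0.570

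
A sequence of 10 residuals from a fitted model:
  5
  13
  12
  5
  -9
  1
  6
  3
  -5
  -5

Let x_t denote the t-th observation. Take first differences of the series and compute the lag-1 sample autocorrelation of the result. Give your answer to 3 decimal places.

First differences Δx: 8, -1, -7, -14, 10, 5, -3, -8, 0
Mean of differences = -1.1111
Numerator Σ(Δx_t−Δx̄)(Δx_{t+1}−Δx̄) = -5.2346
Denominator Σ(Δx_t−Δx̄)² = 496.8889
r_1(Δx) = -5.2346 / 496.8889 = -0.011

-0.011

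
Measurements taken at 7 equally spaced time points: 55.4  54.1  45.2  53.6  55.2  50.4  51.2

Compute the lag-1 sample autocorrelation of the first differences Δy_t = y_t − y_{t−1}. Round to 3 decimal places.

-0.368

First differences Δy: -1.3, -8.9, 8.4, 1.6, -4.8, 0.8
Mean of differences = -0.7000
Numerator Σ(Δy_t−Δȳ)(Δy_{t+1}−Δȳ) = -64.3500
Denominator Σ(Δy_t−Δȳ)² = 174.7600
r_1(Δy) = -64.3500 / 174.7600 = -0.368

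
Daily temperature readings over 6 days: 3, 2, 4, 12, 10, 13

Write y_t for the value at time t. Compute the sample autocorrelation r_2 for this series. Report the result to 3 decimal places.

Mean ȳ = (3 + 2 + 4 + 12 + 10 + 13)/6 = 7.3333
Numerator Σ_{t=1}^{4}(y_t−ȳ)(y_{t+2}−ȳ) = 7.1111
Denominator Σ(y_t−ȳ)² = 119.3333
r_2 = 7.1111 / 119.3333 = 0.060

0.060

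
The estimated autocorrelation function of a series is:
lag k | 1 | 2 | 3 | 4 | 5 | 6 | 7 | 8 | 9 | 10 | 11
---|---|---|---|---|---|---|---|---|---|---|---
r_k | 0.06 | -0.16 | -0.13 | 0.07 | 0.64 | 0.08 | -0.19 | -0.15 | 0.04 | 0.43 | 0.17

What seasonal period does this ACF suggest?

The largest autocorrelation is r_5 = 0.64, with a weaker echo at lag 10 (0.43); the remaining lags stay at or below 0.17.
The dominant spike at lag 5 indicates a seasonal period of 5.

5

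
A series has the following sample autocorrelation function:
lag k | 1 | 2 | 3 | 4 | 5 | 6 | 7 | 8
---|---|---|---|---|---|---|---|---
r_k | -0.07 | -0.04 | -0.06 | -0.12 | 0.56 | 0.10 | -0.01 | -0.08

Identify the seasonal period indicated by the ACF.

5

The largest autocorrelation is r_5 = 0.56; the remaining lags stay at or below 0.10.
The dominant spike at lag 5 indicates a seasonal period of 5.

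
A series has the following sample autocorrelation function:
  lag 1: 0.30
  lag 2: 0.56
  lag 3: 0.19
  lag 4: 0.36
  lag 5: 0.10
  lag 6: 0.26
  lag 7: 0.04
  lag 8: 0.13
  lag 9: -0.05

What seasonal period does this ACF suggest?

The largest autocorrelation is r_2 = 0.56, with a weaker echo at lag 4 (0.36); the remaining lags stay at or below 0.30.
The dominant spike at lag 2 indicates a seasonal period of 2.

2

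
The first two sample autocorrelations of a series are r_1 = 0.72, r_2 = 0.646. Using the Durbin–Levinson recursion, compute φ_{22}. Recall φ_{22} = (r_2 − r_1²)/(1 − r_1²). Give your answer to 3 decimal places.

φ_{22} = (r_2 − r_1²) / (1 − r_1²)
r_1² = (0.72)² = 0.5184
Numerator = 0.646 − 0.5184 = 0.1276; denominator = 1 − 0.5184 = 0.4816
φ_{22} = 0.1276 / 0.4816 = 0.265

0.265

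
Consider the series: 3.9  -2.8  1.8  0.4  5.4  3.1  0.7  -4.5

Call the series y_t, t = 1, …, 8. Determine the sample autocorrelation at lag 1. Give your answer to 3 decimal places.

Mean ȳ = (3.9 − 2.8 + 1.8 + 0.4 + 5.4 + 3.1 + 0.7 − 4.5)/8 = 1.0000
Σ(y_t−ȳ)(y_{t+1}−ȳ) = (-11.0200) + (-3.0400) + (-0.4800) + (-2.6400) + (9.2400) + (-0.6300) + (1.6500) = -6.9200
Denominator Σ(y_t−ȳ)² = 77.9600
r_1 = -6.9200 / 77.9600 = -0.089

-0.089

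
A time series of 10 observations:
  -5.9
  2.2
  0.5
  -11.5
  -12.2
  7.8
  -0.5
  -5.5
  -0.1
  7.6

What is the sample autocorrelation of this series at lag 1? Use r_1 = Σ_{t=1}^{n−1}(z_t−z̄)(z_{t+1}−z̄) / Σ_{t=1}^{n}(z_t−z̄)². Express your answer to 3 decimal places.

Mean z̄ = (-5.9 + 2.2 + 0.5 − 11.5 − 12.2 + 7.8 − 0.5 − 5.5 − 0.1 + 7.6)/10 = -1.7600
Numerator Σ_{t=1}^{9}(z_t−z̄)(z_{t+1}−z̄) = -10.9156
Denominator Σ(z_t−z̄)² = 439.1240
r_1 = -10.9156 / 439.1240 = -0.025

-0.025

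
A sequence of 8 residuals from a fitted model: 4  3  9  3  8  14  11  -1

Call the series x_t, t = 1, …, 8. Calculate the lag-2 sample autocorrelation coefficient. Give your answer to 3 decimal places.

-0.378

Mean x̄ = (4 + 3 + 9 + 3 + 8 + 14 + 11 − 1)/8 = 6.3750
Σ(x_t−x̄)(x_{t+2}−x̄) = (-6.2344) + (11.3906) + (4.2656) + (-25.7344) + (7.5156) + (-56.2344) = -65.0313
Denominator Σ(x_t−x̄)² = 171.8750
r_2 = -65.0313 / 171.8750 = -0.378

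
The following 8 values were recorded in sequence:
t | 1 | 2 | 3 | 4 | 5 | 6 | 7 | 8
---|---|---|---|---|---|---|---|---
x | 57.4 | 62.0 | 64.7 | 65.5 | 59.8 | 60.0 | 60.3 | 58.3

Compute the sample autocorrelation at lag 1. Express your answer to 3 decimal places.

0.260

Mean x̄ = (57.4 + 62.0 + 64.7 + 65.5 + 59.8 + 60.0 + 60.3 + 58.3)/8 = 61.0000
Numerator Σ_{t=1}^{7}(x_t−x̄)(x_{t+1}−x̄) = 15.1400
Denominator Σ(x_t−x̄)² = 58.1200
r_1 = 15.1400 / 58.1200 = 0.260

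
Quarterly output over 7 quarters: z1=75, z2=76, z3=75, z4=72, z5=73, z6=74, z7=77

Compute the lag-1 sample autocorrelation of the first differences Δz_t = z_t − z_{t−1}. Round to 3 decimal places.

0.167

First differences Δz: 1, -1, -3, 1, 1, 3
Mean of differences = 0.3333
Numerator Σ(Δz_t−Δz̄)(Δz_{t+1}−Δz̄) = 3.5556
Denominator Σ(Δz_t−Δz̄)² = 21.3333
r_1(Δz) = 3.5556 / 21.3333 = 0.167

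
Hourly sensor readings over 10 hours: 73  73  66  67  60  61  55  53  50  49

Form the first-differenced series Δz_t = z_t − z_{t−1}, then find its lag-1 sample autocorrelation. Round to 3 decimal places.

-0.866

First differences Δz: 0, -7, 1, -7, 1, -6, -2, -3, -1
Mean of differences = -2.6667
Numerator Σ(Δz_t−Δz̄)(Δz_{t+1}−Δz̄) = -74.4444
Denominator Σ(Δz_t−Δz̄)² = 86.0000
r_1(Δz) = -74.4444 / 86.0000 = -0.866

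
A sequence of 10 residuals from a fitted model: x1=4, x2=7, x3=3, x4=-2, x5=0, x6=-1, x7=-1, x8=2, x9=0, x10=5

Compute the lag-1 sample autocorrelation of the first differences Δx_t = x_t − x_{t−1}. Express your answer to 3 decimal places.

-0.207

First differences Δx: 3, -4, -5, 2, -1, 0, 3, -2, 5
Mean of differences = 0.1111
Numerator Σ(Δx_t−Δx̄)(Δx_{t+1}−Δx̄) = -19.2346
Denominator Σ(Δx_t−Δx̄)² = 92.8889
r_1(Δx) = -19.2346 / 92.8889 = -0.207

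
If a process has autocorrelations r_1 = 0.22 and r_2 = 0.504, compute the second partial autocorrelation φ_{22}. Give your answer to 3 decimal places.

0.479

φ_{22} = (r_2 − r_1²) / (1 − r_1²)
r_1² = (0.22)² = 0.0484
Numerator = 0.504 − 0.0484 = 0.4556; denominator = 1 − 0.0484 = 0.9516
φ_{22} = 0.4556 / 0.9516 = 0.479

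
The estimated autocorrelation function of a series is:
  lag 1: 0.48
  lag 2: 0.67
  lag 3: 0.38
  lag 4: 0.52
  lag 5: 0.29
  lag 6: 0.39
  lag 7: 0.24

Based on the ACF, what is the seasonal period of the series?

The largest autocorrelation is r_2 = 0.67, with a weaker echo at lag 4 (0.52); the remaining lags stay at or below 0.48.
The dominant spike at lag 2 indicates a seasonal period of 2.

2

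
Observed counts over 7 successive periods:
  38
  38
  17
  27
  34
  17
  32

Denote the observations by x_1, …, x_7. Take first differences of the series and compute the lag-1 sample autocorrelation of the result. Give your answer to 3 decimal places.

First differences Δx: 0, -21, 10, 7, -17, 15
Mean of differences = -1.0000
Numerator Σ(Δx_t−Δx̄)(Δx_{t+1}−Δx̄) = -536.0000
Denominator Σ(Δx_t−Δx̄)² = 1098.0000
r_1(Δx) = -536.0000 / 1098.0000 = -0.488

-0.488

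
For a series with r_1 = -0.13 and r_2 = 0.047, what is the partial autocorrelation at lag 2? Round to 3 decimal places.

0.031

φ_{22} = (r_2 − r_1²) / (1 − r_1²)
r_1² = (-0.13)² = 0.0169
Numerator = 0.047 − 0.0169 = 0.0301; denominator = 1 − 0.0169 = 0.9831
φ_{22} = 0.0301 / 0.9831 = 0.031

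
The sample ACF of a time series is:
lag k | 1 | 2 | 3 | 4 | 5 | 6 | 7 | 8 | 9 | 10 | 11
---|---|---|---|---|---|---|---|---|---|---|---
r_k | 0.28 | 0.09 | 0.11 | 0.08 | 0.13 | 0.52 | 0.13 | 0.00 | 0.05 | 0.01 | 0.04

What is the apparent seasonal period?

6

The largest autocorrelation is r_6 = 0.52; the remaining lags stay at or below 0.28. The elevated value at lag 1 (0.28), dropping to 0.09 at lag 2, reflects decaying short-term dependence rather than seasonality.
The dominant spike at lag 6 indicates a seasonal period of 6.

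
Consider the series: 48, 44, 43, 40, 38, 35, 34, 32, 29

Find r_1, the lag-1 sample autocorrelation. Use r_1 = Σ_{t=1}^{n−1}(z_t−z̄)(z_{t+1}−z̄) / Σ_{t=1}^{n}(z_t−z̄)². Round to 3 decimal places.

0.619

Mean z̄ = (48 + 44 + 43 + 40 + 38 + 35 + 34 + 32 + 29)/9 = 38.1111
Numerator Σ_{t=1}^{8}(z_t−z̄)(z_{t+1}−z̄) = 189.9877
Denominator Σ(z_t−z̄)² = 306.8889
r_1 = 189.9877 / 306.8889 = 0.619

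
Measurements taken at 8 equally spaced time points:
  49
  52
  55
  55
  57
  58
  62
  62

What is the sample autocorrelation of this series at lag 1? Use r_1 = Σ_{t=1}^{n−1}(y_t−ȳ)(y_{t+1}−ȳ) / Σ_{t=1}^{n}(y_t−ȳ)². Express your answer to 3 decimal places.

Mean ȳ = (49 + 52 + 55 + 55 + 57 + 58 + 62 + 62)/8 = 56.2500
Deviations from mean: -7.2500, -4.2500, -1.2500, -1.2500, 0.7500, 1.7500, 5.7500, 5.7500
Numerator Σ_{t=1}^{7}(y_t−ȳ)(y_{t+1}−ȳ) = 81.1875
Denominator Σ(y_t−ȳ)² = 143.5000
r_1 = 81.1875 / 143.5000 = 0.566

0.566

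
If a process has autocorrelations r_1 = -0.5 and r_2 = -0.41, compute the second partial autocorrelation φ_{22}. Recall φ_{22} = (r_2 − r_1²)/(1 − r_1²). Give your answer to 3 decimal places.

φ_{22} = (r_2 − r_1²) / (1 − r_1²)
r_1² = (-0.5)² = 0.25
Numerator = -0.41 − 0.2500 = -0.6600; denominator = 1 − 0.2500 = 0.7500
φ_{22} = -0.6600 / 0.7500 = -0.880

-0.880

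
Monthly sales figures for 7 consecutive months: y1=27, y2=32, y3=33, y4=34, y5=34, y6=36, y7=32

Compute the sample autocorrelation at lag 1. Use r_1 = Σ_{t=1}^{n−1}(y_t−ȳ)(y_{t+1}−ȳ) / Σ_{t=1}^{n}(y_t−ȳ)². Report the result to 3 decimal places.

0.179

Mean ȳ = (27 + 32 + 33 + 34 + 34 + 36 + 32)/7 = 32.5714
Deviations from mean: -5.5714, -0.5714, 0.4286, 1.4286, 1.4286, 3.4286, -0.5714
Σ(y_t−ȳ)(y_{t+1}−ȳ) = (3.1837) + (-0.2449) + (0.6122) + (2.0408) + (4.8980) + (-1.9592) = 8.5306
Denominator Σ(y_t−ȳ)² = 47.7143
r_1 = 8.5306 / 47.7143 = 0.179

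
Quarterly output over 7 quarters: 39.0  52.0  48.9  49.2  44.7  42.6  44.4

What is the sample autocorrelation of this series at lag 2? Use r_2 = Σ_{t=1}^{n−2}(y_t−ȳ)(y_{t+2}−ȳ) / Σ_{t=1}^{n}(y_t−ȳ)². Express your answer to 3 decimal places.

Mean ȳ = (39.0 + 52.0 + 48.9 + 49.2 + 44.7 + 42.6 + 44.4)/7 = 45.8286
Deviations from mean: -6.8286, 6.1714, 3.0714, 3.3714, -1.1286, -3.2286, -1.4286
Σ(y_t−ȳ)(y_{t+2}−ȳ) = (-20.9735) + (20.8065) + (-3.4663) + (-10.8849) + (1.6122) = -12.9059
Denominator Σ(y_t−ȳ)² = 119.2543
r_2 = -12.9059 / 119.2543 = -0.108

-0.108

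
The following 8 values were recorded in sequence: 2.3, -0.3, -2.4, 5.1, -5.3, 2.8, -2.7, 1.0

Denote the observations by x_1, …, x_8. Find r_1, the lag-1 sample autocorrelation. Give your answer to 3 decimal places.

-0.789

Mean x̄ = (2.3 − 0.3 − 2.4 + 5.1 − 5.3 + 2.8 − 2.7 + 1.0)/8 = 0.0625
Σ(x_t−x̄)(x_{t+1}−x̄) = (-0.8111) + (0.8927) + (-12.4048) + (-27.0136) + (-14.6798) + (-7.5623) + (-2.5898) = -64.1689
Denominator Σ(x_t−x̄)² = 81.3388
r_1 = -64.1689 / 81.3388 = -0.789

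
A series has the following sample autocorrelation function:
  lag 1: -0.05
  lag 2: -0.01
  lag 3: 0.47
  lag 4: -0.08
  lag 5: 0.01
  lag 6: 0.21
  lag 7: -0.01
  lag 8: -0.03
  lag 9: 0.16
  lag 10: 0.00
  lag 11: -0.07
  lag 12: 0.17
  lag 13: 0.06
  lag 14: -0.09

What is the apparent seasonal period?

The largest autocorrelation is r_3 = 0.47, with weaker echoes at lags 6 (0.21), 9 (0.16) and 12 (0.17); the remaining lags stay at or below 0.06.
The dominant spike at lag 3 indicates a seasonal period of 3.

3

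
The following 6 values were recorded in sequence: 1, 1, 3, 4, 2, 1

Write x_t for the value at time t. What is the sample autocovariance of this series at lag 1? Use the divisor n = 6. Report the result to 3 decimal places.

Mean x̄ = (1 + 1 + 3 + 4 + 2 + 1)/6 = 2.0000
Σ_{t=1}^{5}(x_t−x̄)(x_{t+1}−x̄) = 2.0000
γ_1 = 2.0000 / 6 = 0.333

0.333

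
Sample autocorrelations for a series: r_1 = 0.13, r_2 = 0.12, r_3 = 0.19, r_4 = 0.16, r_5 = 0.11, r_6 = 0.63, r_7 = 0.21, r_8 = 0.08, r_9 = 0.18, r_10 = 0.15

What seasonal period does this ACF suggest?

6

The largest autocorrelation is r_6 = 0.63; the remaining lags stay at or below 0.21.
The dominant spike at lag 6 indicates a seasonal period of 6.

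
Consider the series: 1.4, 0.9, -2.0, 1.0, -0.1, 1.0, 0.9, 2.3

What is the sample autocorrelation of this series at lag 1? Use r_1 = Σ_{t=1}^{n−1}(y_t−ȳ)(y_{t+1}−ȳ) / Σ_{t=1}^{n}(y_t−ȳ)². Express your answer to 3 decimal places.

-0.122

Mean ȳ = (1.4 + 0.9 − 2.0 + 1.0 − 0.1 + 1.0 + 0.9 + 2.3)/8 = 0.6750
Deviations from mean: 0.7250, 0.2250, -2.6750, 0.3250, -0.7750, 0.3250, 0.2250, 1.6250
Numerator Σ_{t=1}^{7}(y_t−ȳ)(y_{t+1}−ȳ) = -1.3731
Denominator Σ(y_t−ȳ)² = 11.2350
r_1 = -1.3731 / 11.2350 = -0.122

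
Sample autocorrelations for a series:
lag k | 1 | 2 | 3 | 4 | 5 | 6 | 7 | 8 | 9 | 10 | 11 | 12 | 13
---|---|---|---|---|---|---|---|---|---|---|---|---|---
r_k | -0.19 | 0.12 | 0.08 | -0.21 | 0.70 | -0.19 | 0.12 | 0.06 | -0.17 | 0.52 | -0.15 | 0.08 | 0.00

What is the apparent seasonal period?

5

The largest autocorrelation is r_5 = 0.70, with a weaker echo at lag 10 (0.52); the remaining lags stay at or below 0.12.
The dominant spike at lag 5 indicates a seasonal period of 5.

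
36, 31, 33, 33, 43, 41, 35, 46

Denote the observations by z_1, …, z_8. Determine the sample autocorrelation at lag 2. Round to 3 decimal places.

Mean z̄ = (36 + 31 + 33 + 33 + 43 + 41 + 35 + 46)/8 = 37.2500
Deviations from mean: -1.2500, -6.2500, -4.2500, -4.2500, 5.7500, 3.7500, -2.2500, 8.7500
Numerator Σ_{t=1}^{6}(z_t−z̄)(z_{t+2}−z̄) = 11.3750
Denominator Σ(z_t−z̄)² = 205.5000
r_2 = 11.3750 / 205.5000 = 0.055

0.055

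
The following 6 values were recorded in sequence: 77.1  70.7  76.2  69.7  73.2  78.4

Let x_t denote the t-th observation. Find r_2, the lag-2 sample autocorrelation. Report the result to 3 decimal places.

Mean x̄ = (77.1 + 70.7 + 76.2 + 69.7 + 73.2 + 78.4)/6 = 74.2167
Σ(x_t−x̄)(x_{t+2}−x̄) = (5.7186) + (15.8836) + (-2.0164) + (-18.8947) = 0.6911
Denominator Σ(x_t−x̄)² = 63.5483
r_2 = 0.6911 / 63.5483 = 0.011

0.011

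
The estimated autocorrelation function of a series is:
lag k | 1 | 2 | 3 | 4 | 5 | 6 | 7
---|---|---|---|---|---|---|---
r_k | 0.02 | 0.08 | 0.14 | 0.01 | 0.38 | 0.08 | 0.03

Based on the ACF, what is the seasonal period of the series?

5

The largest autocorrelation is r_5 = 0.38; the remaining lags stay at or below 0.14.
The dominant spike at lag 5 indicates a seasonal period of 5.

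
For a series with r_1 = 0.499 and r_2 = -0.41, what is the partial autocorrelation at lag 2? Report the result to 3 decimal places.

φ_{22} = (r_2 − r_1²) / (1 − r_1²)
r_1² = (0.499)² = 0.249001
Numerator = -0.41 − 0.2490 = -0.6590; denominator = 1 − 0.2490 = 0.7510
φ_{22} = -0.6590 / 0.7510 = -0.877

-0.877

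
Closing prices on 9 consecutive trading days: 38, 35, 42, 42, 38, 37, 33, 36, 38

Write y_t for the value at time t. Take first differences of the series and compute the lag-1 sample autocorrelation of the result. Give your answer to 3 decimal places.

First differences Δy: -3, 7, 0, -4, -1, -4, 3, 2
Mean of differences = 0.0000
Numerator Σ(Δy_t−Δȳ)(Δy_{t+1}−Δȳ) = -19.0000
Denominator Σ(Δy_t−Δȳ)² = 104.0000
r_1(Δy) = -19.0000 / 104.0000 = -0.183

-0.183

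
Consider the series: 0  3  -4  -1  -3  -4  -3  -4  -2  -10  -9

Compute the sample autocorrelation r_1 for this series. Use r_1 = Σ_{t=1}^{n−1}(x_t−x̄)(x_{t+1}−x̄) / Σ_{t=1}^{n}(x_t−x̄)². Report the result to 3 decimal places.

Mean x̄ = (0 + 3 − 4 − 1 − 3 − 4 − 3 − 4 − 2 − 10 − 9)/11 = -3.3636
Numerator Σ_{t=1}^{10}(x_t−x̄)(x_{t+1}−x̄) = 43.5041
Denominator Σ(x_t−x̄)² = 136.5455
r_1 = 43.5041 / 136.5455 = 0.319

0.319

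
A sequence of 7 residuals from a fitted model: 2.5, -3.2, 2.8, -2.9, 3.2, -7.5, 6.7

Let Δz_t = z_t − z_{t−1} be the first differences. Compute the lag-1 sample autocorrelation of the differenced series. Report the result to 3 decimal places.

First differences Δz: -5.7, 6.0, -5.7, 6.1, -10.7, 14.2
Mean of differences = 0.7000
Numerator Σ(Δz_t−Δz̄)(Δz_{t+1}−Δz̄) = -317.8600
Denominator Σ(Δz_t−Δz̄)² = 451.3800
r_1(Δz) = -317.8600 / 451.3800 = -0.704

-0.704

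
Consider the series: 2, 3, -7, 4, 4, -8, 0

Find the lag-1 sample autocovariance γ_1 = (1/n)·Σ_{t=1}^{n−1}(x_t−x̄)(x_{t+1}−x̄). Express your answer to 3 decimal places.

-8.603

Mean x̄ = (2 + 3 − 7 + 4 + 4 − 8 + 0)/7 = -0.2857
Σ_{t=1}^{6}(x_t−x̄)(x_{t+1}−x̄) = -60.2245
γ_1 = -60.2245 / 7 = -8.603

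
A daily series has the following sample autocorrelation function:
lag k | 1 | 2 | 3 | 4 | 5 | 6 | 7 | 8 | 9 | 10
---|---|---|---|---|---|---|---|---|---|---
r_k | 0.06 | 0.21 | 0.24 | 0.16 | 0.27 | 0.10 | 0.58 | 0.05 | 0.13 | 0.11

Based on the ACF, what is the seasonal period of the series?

7

The largest autocorrelation is r_7 = 0.58; the remaining lags stay at or below 0.27.
The dominant spike at lag 7 indicates a seasonal period of 7.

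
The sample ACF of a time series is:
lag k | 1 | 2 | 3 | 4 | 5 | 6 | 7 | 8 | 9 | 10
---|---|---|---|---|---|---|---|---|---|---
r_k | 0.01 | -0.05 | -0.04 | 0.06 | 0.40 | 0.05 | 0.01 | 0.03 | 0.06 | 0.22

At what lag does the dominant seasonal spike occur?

5

The largest autocorrelation is r_5 = 0.40, with a weaker echo at lag 10 (0.22); the remaining lags stay at or below 0.06.
The dominant spike at lag 5 indicates a seasonal period of 5.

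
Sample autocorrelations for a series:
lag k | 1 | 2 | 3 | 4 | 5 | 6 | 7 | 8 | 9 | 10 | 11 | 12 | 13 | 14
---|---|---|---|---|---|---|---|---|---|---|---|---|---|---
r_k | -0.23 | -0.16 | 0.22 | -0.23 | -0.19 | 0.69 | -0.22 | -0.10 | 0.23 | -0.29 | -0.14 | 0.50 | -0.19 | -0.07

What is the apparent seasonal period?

The largest autocorrelation is r_6 = 0.69, with a weaker echo at lag 12 (0.50); the remaining lags stay at or below 0.23.
The dominant spike at lag 6 indicates a seasonal period of 6.

6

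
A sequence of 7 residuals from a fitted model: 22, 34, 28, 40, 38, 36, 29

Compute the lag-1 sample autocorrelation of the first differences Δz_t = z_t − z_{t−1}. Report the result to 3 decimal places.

-0.412

First differences Δz: 12, -6, 12, -2, -2, -7
Mean of differences = 1.1667
Numerator Σ(Δz_t−Δz̄)(Δz_{t+1}−Δz̄) = -153.6944
Denominator Σ(Δz_t−Δz̄)² = 372.8333
r_1(Δz) = -153.6944 / 372.8333 = -0.412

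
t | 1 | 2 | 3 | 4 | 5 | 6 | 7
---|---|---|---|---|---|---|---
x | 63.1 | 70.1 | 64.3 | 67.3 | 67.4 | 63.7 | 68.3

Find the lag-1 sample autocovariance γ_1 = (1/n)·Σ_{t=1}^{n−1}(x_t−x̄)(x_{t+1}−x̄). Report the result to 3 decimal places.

Mean x̄ = (63.1 + 70.1 + 64.3 + 67.3 + 67.4 + 63.7 + 68.3)/7 = 66.3143
Deviations: -3.2143, 3.7857, -2.0143, 0.9857, 1.0857, -2.6143, 1.9857
Σ_{t=1}^{6}(x_t−x̄)(x_{t+1}−x̄) = -28.7388
γ_1 = -28.7388 / 7 = -4.106

-4.106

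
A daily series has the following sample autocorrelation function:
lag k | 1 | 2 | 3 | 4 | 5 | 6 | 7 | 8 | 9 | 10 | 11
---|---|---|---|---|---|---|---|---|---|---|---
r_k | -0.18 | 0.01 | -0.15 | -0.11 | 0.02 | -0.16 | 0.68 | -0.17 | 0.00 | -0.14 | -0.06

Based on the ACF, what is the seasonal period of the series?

The largest autocorrelation is r_7 = 0.68; the remaining lags stay at or below 0.02.
The dominant spike at lag 7 indicates a seasonal period of 7.

7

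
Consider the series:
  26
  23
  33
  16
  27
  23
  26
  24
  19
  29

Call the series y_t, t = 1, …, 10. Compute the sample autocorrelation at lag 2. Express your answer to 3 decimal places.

0.253

Mean ȳ = (26 + 23 + 33 + 16 + 27 + 23 + 26 + 24 + 19 + 29)/10 = 24.6000
Numerator Σ_{t=1}^{8}(y_t−ȳ)(y_{t+2}−ȳ) = 53.2800
Denominator Σ(y_t−ȳ)² = 210.4000
r_2 = 53.2800 / 210.4000 = 0.253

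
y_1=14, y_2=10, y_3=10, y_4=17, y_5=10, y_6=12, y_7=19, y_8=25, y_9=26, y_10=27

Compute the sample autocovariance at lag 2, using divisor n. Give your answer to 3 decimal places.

11.400

Mean ȳ = (14 + 10 + 10 + 17 + 10 + 12 + 19 + 25 + 26 + 27)/10 = 17.0000
Σ_{t=1}^{8}(y_t−ȳ)(y_{t+2}−ȳ) = 114.0000
γ_2 = 114.0000 / 10 = 11.400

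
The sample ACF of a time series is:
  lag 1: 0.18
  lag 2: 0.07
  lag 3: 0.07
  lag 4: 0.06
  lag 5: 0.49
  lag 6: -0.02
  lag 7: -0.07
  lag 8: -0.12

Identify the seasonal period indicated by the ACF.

5

The largest autocorrelation is r_5 = 0.49; the remaining lags stay at or below 0.18.
The dominant spike at lag 5 indicates a seasonal period of 5.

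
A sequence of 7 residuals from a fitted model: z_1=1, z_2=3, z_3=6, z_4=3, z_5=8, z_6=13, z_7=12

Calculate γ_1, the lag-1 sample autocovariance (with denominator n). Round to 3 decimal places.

Mean z̄ = (1 + 3 + 6 + 3 + 8 + 13 + 12)/7 = 6.5714
Σ_{t=1}^{6}(z_t−z̄)(z_{t+1}−z̄) = 62.9592
γ_1 = 62.9592 / 7 = 8.994

8.994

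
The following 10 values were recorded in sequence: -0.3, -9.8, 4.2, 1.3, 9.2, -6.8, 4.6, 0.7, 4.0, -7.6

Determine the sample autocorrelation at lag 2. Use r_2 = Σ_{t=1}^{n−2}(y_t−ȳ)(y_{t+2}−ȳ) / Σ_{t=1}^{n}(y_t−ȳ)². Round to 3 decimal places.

Mean ȳ = (-0.3 − 9.8 + 4.2 + 1.3 + 9.2 − 6.8 + 4.6 + 0.7 + 4.0 − 7.6)/10 = -0.0500
Numerator Σ_{t=1}^{8}(y_t−ȳ)(y_{t+2}−ȳ) = 67.0950
Denominator Σ(y_t−ȳ)² = 341.7250
r_2 = 67.0950 / 341.7250 = 0.196

0.196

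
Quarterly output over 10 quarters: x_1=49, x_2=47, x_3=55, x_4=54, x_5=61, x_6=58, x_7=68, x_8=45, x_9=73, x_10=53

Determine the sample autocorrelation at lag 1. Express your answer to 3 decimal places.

-0.380

Mean x̄ = (49 + 47 + 55 + 54 + 61 + 58 + 68 + 45 + 73 + 53)/10 = 56.3000
Numerator Σ_{t=1}^{9}(x_t−x̄)(x_{t+1}−x̄) = -275.9900
Denominator Σ(x_t−x̄)² = 726.1000
r_1 = -275.9900 / 726.1000 = -0.380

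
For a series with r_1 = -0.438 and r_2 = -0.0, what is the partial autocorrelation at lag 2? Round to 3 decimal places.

φ_{22} = (r_2 − r_1²) / (1 − r_1²)
r_1² = (-0.438)² = 0.191844
Numerator = -0.0 − 0.1918 = -0.1918; denominator = 1 − 0.1918 = 0.8082
φ_{22} = -0.1918 / 0.8082 = -0.237

-0.237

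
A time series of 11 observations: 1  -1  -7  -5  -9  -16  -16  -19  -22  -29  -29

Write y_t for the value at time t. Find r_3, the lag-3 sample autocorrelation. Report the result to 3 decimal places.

0.240

Mean ȳ = (1 − 1 − 7 − 5 − 9 − 16 − 16 − 19 − 22 − 29 − 29)/11 = -13.8182
Numerator Σ_{t=1}^{8}(y_t−ȳ)(y_{t+3}−ȳ) = 262.9917
Denominator Σ(y_t−ȳ)² = 1095.6364
r_3 = 262.9917 / 1095.6364 = 0.240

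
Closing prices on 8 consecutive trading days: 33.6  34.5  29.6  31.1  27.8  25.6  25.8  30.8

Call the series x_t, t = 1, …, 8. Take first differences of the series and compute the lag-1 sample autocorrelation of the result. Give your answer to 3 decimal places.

First differences Δx: 0.9, -4.9, 1.5, -3.3, -2.2, 0.2, 5.0
Mean of differences = -0.4000
Numerator Σ(Δx_t−Δx̄)(Δx_{t+1}−Δx̄) = -12.5300
Denominator Σ(Δx_t−Δx̄)² = 66.7200
r_1(Δx) = -12.5300 / 66.7200 = -0.188

-0.188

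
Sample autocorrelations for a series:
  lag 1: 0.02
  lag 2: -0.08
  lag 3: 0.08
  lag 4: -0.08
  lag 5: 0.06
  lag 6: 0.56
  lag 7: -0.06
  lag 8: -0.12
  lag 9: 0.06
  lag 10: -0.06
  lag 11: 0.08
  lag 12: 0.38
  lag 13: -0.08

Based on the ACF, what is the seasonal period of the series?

The largest autocorrelation is r_6 = 0.56, with a weaker echo at lag 12 (0.38); the remaining lags stay at or below 0.08.
The dominant spike at lag 6 indicates a seasonal period of 6.

6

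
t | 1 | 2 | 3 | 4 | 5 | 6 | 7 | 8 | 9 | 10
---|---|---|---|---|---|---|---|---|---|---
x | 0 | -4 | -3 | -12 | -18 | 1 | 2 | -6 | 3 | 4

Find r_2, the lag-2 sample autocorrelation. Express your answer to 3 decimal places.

-0.246

Mean x̄ = (0 − 4 − 3 − 12 − 18 + 1 + 2 − 6 + 3 + 4)/10 = -3.3000
Numerator Σ_{t=1}^{8}(x_t−x̄)(x_{t+2}−x̄) = -110.5800
Denominator Σ(x_t−x̄)² = 450.1000
r_2 = -110.5800 / 450.1000 = -0.246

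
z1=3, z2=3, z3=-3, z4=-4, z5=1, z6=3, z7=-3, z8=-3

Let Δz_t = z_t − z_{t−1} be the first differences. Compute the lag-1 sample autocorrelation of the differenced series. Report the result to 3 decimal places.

First differences Δz: 0, -6, -1, 5, 2, -6, 0
Mean of differences = -0.8571
Numerator Σ(Δz_t−Δz̄)(Δz_{t+1}−Δz̄) = -6.8776
Denominator Σ(Δz_t−Δz̄)² = 96.8571
r_1(Δz) = -6.8776 / 96.8571 = -0.071

-0.071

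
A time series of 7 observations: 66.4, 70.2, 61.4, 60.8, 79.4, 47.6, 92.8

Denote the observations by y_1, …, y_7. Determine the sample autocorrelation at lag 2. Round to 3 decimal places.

0.277

Mean ȳ = (66.4 + 70.2 + 61.4 + 60.8 + 79.4 + 47.6 + 92.8)/7 = 68.3714
Σ(y_t−ȳ)(y_{t+2}−ȳ) = (13.7437) + (-13.8449) + (-76.8849) + (157.2694) + (269.4122) = 349.6955
Denominator Σ(y_t−ȳ)² = 1262.9943
r_2 = 349.6955 / 1262.9943 = 0.277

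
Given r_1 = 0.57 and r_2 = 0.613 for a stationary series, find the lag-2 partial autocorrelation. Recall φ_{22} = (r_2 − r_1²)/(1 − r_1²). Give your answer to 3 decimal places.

φ_{22} = (r_2 − r_1²) / (1 − r_1²)
r_1² = (0.57)² = 0.3249
Numerator = 0.613 − 0.3249 = 0.2881; denominator = 1 − 0.3249 = 0.6751
φ_{22} = 0.2881 / 0.6751 = 0.427

0.427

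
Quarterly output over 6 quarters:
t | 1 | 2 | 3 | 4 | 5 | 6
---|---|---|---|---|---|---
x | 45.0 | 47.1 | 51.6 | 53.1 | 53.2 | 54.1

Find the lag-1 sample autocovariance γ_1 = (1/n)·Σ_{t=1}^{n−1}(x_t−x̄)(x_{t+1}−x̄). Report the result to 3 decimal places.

Mean x̄ = (45.0 + 47.1 + 51.6 + 53.1 + 53.2 + 54.1)/6 = 50.6833
Σ_{t=1}^{5}(x_t−x̄)(x_{t+1}−x̄) = 33.9764
γ_1 = 33.9764 / 6 = 5.663

5.663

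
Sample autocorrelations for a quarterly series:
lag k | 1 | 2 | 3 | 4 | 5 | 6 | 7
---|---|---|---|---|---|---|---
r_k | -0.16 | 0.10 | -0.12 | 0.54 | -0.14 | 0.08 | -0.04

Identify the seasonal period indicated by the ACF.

The largest autocorrelation is r_4 = 0.54; the remaining lags stay at or below 0.10.
The dominant spike at lag 4 indicates a seasonal period of 4.

4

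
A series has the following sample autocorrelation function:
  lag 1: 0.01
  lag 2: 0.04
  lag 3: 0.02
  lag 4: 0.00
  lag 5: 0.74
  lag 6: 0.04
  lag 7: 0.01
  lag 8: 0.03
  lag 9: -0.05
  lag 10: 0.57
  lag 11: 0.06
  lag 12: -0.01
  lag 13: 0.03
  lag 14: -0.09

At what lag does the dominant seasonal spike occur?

5

The largest autocorrelation is r_5 = 0.74, with a weaker echo at lag 10 (0.57); the remaining lags stay at or below 0.06.
The dominant spike at lag 5 indicates a seasonal period of 5.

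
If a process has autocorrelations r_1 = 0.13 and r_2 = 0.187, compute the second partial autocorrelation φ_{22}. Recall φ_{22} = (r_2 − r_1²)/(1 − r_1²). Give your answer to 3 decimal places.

φ_{22} = (r_2 − r_1²) / (1 − r_1²)
r_1² = (0.13)² = 0.0169
Numerator = 0.187 − 0.0169 = 0.1701; denominator = 1 − 0.0169 = 0.9831
φ_{22} = 0.1701 / 0.9831 = 0.173

0.173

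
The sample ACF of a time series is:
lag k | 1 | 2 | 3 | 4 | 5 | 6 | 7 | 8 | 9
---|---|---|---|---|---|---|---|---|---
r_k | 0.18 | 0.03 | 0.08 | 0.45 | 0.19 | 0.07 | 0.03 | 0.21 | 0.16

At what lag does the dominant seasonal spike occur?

4

The largest autocorrelation is r_4 = 0.45, with a weaker echo at lag 8 (0.21); the remaining lags stay at or below 0.19.
The dominant spike at lag 4 indicates a seasonal period of 4.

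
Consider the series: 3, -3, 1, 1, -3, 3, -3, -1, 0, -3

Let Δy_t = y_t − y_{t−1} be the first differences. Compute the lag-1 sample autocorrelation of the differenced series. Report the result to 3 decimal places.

-0.636

First differences Δy: -6, 4, 0, -4, 6, -6, 2, 1, -3
Mean of differences = -0.6667
Numerator Σ(Δy_t−Δȳ)(Δy_{t+1}−Δȳ) = -95.4444
Denominator Σ(Δy_t−Δȳ)² = 150.0000
r_1(Δy) = -95.4444 / 150.0000 = -0.636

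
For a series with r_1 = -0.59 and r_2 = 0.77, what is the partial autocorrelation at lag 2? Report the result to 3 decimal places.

0.647

φ_{22} = (r_2 − r_1²) / (1 − r_1²)
r_1² = (-0.59)² = 0.3481
Numerator = 0.77 − 0.3481 = 0.4219; denominator = 1 − 0.3481 = 0.6519
φ_{22} = 0.4219 / 0.6519 = 0.647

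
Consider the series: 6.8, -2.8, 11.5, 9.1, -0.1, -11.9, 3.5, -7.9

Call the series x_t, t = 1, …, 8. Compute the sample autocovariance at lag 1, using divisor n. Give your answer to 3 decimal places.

-3.274

Mean x̄ = (6.8 − 2.8 + 11.5 + 9.1 − 0.1 − 11.9 + 3.5 − 7.9)/8 = 1.0250
Σ_{t=1}^{7}(x_t−x̄)(x_{t+1}−x̄) = -26.1931
γ_1 = -26.1931 / 8 = -3.274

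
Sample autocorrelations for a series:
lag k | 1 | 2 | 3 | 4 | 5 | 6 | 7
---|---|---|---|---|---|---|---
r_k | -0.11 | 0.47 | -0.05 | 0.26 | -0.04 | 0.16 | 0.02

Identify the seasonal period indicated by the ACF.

The largest autocorrelation is r_2 = 0.47, with weaker echoes at lags 4 (0.26) and 6 (0.16); the remaining lags stay at or below 0.02.
The dominant spike at lag 2 indicates a seasonal period of 2.

2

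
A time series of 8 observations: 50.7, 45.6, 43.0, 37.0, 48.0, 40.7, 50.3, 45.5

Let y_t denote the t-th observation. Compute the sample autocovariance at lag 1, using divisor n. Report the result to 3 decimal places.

Mean ȳ = (50.7 + 45.6 + 43.0 + 37.0 + 48.0 + 40.7 + 50.3 + 45.5)/8 = 45.1000
Σ_{t=1}^{7}(y_t−ȳ)(y_{t+1}−ȳ) = -38.2900
γ_1 = -38.2900 / 8 = -4.786

-4.786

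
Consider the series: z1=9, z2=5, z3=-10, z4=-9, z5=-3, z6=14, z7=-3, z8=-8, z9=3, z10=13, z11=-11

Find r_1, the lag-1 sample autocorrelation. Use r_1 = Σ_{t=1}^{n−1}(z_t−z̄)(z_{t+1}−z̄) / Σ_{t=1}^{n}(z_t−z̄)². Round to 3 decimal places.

Mean z̄ = (9 + 5 − 10 − 9 − 3 + 14 − 3 − 8 + 3 + 13 − 11)/11 = 0.0000
Numerator Σ_{t=1}^{10}(z_t−z̄)(z_{t+1}−z̄) = -76.0000
Denominator Σ(z_t−z̄)² = 864.0000
r_1 = -76.0000 / 864.0000 = -0.088

-0.088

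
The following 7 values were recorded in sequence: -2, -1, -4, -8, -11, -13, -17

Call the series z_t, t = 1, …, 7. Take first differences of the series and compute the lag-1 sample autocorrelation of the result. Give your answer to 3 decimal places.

-0.071

First differences Δz: 1, -3, -4, -3, -2, -4
Mean of differences = -2.5000
Numerator Σ(Δz_t−Δz̄)(Δz_{t+1}−Δz̄) = -1.2500
Denominator Σ(Δz_t−Δz̄)² = 17.5000
r_1(Δz) = -1.2500 / 17.5000 = -0.071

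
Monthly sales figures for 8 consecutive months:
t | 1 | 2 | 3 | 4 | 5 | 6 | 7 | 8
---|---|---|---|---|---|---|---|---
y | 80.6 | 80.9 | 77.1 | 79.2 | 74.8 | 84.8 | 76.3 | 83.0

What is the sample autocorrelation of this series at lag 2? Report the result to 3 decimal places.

Mean ȳ = (80.6 + 80.9 + 77.1 + 79.2 + 74.8 + 84.8 + 76.3 + 83.0)/8 = 79.5875
Deviations from mean: 1.0125, 1.3125, -2.4875, -0.3875, -4.7875, 5.2125, -3.2875, 3.4125
Σ(y_t−ȳ)(y_{t+2}−ȳ) = (-2.5186) + (-0.5086) + (11.9089) + (-2.0198) + (15.7389) + (17.7877) = 40.3884
Denominator Σ(y_t−ȳ)² = 81.6288
r_2 = 40.3884 / 81.6288 = 0.495

0.495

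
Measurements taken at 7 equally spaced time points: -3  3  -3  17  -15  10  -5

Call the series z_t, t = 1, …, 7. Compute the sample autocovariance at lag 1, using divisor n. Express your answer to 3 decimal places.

Mean z̄ = (-3 + 3 − 3 + 17 − 15 + 10 − 5)/7 = 0.5714
Deviations: -3.5714, 2.4286, -3.5714, 16.4286, -15.5714, 9.4286, -5.5714
Σ_{t=1}^{6}(z_t−z̄)(z_{t+1}−z̄) = -531.1837
γ_1 = -531.1837 / 7 = -75.883

-75.883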